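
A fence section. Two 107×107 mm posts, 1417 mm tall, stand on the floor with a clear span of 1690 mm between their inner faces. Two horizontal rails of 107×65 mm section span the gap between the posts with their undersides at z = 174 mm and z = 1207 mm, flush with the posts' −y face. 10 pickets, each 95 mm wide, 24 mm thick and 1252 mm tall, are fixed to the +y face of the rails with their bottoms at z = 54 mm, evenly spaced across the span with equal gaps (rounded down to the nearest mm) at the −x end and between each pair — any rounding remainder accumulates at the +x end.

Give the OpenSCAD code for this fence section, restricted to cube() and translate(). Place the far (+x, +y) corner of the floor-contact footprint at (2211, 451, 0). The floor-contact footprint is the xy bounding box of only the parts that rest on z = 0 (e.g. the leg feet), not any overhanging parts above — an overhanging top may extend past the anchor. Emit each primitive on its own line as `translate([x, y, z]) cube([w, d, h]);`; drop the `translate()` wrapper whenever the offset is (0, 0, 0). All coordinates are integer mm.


translate([307, 344, 0]) cube([107, 107, 1417]);
translate([2104, 344, 0]) cube([107, 107, 1417]);
translate([414, 344, 174]) cube([1690, 107, 65]);
translate([414, 344, 1207]) cube([1690, 107, 65]);
translate([481, 451, 54]) cube([95, 24, 1252]);
translate([643, 451, 54]) cube([95, 24, 1252]);
translate([805, 451, 54]) cube([95, 24, 1252]);
translate([967, 451, 54]) cube([95, 24, 1252]);
translate([1129, 451, 54]) cube([95, 24, 1252]);
translate([1291, 451, 54]) cube([95, 24, 1252]);
translate([1453, 451, 54]) cube([95, 24, 1252]);
translate([1615, 451, 54]) cube([95, 24, 1252]);
translate([1777, 451, 54]) cube([95, 24, 1252]);
translate([1939, 451, 54]) cube([95, 24, 1252]);


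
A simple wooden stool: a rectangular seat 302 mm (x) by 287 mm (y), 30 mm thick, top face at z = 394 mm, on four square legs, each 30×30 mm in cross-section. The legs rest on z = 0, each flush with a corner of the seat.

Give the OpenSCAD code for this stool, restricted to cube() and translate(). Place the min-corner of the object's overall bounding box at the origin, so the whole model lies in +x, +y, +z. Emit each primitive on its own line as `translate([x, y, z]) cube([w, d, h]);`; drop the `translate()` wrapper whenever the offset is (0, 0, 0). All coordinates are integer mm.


// leg_h = 394 - 30 = 364
translate([0, 0, 364]) cube([302, 287, 30]);
cube([30, 30, 364]);
translate([272, 0, 0]) cube([30, 30, 364]);
translate([0, 257, 0]) cube([30, 30, 364]);
translate([272, 257, 0]) cube([30, 30, 364]);


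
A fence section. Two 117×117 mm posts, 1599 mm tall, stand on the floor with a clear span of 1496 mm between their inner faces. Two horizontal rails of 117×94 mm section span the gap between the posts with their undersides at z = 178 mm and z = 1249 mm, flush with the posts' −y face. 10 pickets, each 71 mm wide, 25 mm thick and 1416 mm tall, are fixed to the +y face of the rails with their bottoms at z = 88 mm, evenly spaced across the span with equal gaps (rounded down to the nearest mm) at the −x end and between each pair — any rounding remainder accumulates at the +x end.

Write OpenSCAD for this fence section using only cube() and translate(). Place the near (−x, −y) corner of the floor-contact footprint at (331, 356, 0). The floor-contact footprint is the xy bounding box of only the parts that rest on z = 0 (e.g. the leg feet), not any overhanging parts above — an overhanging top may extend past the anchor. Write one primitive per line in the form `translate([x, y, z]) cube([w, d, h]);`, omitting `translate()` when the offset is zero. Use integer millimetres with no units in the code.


translate([331, 356, 0]) cube([117, 117, 1599]);
translate([1944, 356, 0]) cube([117, 117, 1599]);
translate([448, 356, 178]) cube([1496, 117, 94]);
translate([448, 356, 1249]) cube([1496, 117, 94]);
translate([519, 473, 88]) cube([71, 25, 1416]);
translate([661, 473, 88]) cube([71, 25, 1416]);
translate([803, 473, 88]) cube([71, 25, 1416]);
translate([945, 473, 88]) cube([71, 25, 1416]);
translate([1087, 473, 88]) cube([71, 25, 1416]);
translate([1229, 473, 88]) cube([71, 25, 1416]);
translate([1371, 473, 88]) cube([71, 25, 1416]);
translate([1513, 473, 88]) cube([71, 25, 1416]);
translate([1655, 473, 88]) cube([71, 25, 1416]);
translate([1797, 473, 88]) cube([71, 25, 1416]);


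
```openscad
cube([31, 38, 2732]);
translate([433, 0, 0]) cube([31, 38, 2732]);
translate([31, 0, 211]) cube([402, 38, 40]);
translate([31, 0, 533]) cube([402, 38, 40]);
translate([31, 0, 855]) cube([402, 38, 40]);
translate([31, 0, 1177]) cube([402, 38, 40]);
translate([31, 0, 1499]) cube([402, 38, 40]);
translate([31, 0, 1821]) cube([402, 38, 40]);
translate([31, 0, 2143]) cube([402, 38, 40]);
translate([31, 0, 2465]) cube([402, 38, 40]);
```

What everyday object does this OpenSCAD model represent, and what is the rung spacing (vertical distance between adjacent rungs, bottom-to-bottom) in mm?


A ladder. The rung spacing is 322 mm.

Two tall 31×38 posts with 8 short bars between them — a ladder. Adjacent rungs sit at z = 211 and z = 533, so the spacing is 533 − 211 = 322 mm.


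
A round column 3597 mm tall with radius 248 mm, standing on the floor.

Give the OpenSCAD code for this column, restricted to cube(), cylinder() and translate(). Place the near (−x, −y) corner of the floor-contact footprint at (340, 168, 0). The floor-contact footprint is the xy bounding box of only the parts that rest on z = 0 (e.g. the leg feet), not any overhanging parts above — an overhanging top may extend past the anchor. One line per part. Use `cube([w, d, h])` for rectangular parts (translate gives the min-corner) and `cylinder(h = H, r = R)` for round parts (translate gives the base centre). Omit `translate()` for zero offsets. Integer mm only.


translate([588, 416, 0]) cylinder(h = 3597, r = 248);


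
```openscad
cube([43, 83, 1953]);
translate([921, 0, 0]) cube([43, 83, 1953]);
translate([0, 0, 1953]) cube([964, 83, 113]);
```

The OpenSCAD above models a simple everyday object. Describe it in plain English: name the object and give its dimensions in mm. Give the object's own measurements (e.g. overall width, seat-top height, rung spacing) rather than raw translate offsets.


A door frame. The clear opening is 878 mm wide and 1953 mm high. Two 43 mm wide jambs, 83 mm deep, stand either side of the opening from the floor to the top of the opening. A 113 mm thick head sits across the top of both jambs, spanning the full outside width of the frame.


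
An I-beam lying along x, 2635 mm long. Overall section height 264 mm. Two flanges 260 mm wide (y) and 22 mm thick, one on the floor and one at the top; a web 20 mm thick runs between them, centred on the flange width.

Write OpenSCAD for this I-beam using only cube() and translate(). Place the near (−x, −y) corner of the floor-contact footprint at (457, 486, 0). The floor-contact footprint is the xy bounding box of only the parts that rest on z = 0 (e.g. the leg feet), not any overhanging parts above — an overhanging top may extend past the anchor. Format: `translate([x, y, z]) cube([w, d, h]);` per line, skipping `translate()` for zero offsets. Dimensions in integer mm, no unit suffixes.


translate([457, 486, 0]) cube([2635, 260, 22]);
translate([457, 606, 22]) cube([2635, 20, 220]);
translate([457, 486, 242]) cube([2635, 260, 22]);


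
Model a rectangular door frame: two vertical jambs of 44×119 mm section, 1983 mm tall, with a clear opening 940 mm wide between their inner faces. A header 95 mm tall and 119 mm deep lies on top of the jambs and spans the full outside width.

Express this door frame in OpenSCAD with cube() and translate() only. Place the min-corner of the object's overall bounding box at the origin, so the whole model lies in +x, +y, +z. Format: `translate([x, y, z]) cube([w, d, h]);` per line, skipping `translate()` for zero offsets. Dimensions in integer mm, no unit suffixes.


cube([44, 119, 1983]);
translate([984, 0, 0]) cube([44, 119, 1983]);
translate([0, 0, 1983]) cube([1028, 119, 95]);


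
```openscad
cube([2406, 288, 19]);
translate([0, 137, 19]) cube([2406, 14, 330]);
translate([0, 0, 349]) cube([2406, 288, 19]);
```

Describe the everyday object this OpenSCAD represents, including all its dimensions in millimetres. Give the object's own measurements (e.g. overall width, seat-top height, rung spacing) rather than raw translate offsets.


An I-beam lying along x, 2406 mm long. Overall section height 368 mm. Two flanges 288 mm wide (y) and 19 mm thick, one on the floor and one at the top; a web 14 mm thick runs between them, centred on the flange width.


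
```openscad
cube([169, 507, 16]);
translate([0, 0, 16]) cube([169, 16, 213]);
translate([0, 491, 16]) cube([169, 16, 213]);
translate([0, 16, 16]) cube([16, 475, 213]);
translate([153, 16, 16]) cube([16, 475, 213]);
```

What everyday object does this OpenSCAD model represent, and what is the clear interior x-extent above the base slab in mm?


An open box. The internal width is 137 mm.

A 169×507 base slab with four walls standing on it — an open box. The base is 169 mm wide and the walls are 16 mm thick, so the internal width is 169 − 2 × 16 = 137 mm.


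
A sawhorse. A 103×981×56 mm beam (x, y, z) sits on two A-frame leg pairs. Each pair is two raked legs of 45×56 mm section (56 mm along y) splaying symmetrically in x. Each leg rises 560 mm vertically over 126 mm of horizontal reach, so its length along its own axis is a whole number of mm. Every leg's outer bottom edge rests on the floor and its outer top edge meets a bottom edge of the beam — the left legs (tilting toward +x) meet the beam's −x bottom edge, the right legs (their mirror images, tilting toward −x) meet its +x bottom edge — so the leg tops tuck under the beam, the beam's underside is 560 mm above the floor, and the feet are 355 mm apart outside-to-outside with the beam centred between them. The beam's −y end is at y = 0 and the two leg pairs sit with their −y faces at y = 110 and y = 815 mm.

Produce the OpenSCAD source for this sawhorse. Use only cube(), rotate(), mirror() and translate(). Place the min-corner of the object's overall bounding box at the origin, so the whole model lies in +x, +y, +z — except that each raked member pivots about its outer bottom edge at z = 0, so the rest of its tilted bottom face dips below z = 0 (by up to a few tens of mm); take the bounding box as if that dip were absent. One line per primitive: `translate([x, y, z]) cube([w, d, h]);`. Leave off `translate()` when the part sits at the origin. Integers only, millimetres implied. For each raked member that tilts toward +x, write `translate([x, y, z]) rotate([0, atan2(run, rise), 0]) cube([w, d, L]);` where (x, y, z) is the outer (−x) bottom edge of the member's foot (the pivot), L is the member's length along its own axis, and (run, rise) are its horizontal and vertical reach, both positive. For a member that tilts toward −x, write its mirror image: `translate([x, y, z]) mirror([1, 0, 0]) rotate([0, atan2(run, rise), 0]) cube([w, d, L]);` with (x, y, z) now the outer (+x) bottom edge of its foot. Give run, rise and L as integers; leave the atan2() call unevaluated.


translate([126, 0, 560]) cube([103, 981, 56]);
translate([0, 110, 0]) rotate([0, atan2(126, 560), 0]) cube([45, 56, 574]);
translate([355, 110, 0]) mirror([1, 0, 0]) rotate([0, atan2(126, 560), 0]) cube([45, 56, 574]);
translate([0, 815, 0]) rotate([0, atan2(126, 560), 0]) cube([45, 56, 574]);
translate([355, 815, 0]) mirror([1, 0, 0]) rotate([0, atan2(126, 560), 0]) cube([45, 56, 574]);


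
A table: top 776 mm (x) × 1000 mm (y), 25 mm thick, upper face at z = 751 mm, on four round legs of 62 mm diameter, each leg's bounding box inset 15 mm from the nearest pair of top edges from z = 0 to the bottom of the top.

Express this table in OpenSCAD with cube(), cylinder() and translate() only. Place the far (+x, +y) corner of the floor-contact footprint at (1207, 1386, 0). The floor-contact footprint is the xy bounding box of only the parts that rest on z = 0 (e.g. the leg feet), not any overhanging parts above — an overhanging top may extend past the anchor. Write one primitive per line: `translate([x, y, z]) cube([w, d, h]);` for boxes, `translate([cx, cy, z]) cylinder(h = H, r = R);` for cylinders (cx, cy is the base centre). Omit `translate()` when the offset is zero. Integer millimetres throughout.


translate([446, 401, 726]) cube([776, 1000, 25]);
translate([492, 447, 0]) cylinder(h = 726, r = 31);
translate([1176, 447, 0]) cylinder(h = 726, r = 31);
translate([492, 1355, 0]) cylinder(h = 726, r = 31);
translate([1176, 1355, 0]) cylinder(h = 726, r = 31);


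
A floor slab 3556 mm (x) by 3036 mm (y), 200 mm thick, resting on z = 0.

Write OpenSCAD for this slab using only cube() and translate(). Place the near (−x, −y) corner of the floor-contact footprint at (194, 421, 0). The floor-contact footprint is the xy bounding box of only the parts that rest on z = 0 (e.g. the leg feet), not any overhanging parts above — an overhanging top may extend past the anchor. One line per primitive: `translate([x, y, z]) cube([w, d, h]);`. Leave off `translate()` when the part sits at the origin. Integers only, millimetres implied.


translate([194, 421, 0]) cube([3556, 3036, 200]);


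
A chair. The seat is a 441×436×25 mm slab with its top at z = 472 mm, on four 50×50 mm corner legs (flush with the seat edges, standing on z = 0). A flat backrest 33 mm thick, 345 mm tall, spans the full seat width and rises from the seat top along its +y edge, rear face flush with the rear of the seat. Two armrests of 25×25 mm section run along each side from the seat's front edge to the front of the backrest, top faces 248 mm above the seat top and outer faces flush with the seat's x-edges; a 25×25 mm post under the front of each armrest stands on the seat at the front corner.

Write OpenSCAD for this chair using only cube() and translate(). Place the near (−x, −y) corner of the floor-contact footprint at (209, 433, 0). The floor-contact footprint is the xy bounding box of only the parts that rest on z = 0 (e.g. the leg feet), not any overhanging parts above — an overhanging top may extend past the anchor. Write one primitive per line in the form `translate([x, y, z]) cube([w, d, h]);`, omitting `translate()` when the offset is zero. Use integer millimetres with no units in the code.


translate([209, 433, 447]) cube([441, 436, 25]);
translate([209, 433, 0]) cube([50, 50, 447]);
translate([600, 433, 0]) cube([50, 50, 447]);
translate([209, 819, 0]) cube([50, 50, 447]);
translate([600, 819, 0]) cube([50, 50, 447]);
translate([209, 836, 472]) cube([441, 33, 345]);
translate([209, 433, 695]) cube([25, 403, 25]);
translate([625, 433, 695]) cube([25, 403, 25]);
translate([209, 433, 472]) cube([25, 25, 223]);
translate([625, 433, 472]) cube([25, 25, 223]);


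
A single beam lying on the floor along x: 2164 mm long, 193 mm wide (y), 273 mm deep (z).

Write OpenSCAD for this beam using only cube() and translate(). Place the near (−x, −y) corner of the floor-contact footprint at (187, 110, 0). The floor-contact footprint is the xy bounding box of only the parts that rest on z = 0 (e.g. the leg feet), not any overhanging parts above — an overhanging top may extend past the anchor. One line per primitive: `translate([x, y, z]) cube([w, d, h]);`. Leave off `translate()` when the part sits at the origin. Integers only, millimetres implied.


translate([187, 110, 0]) cube([2164, 193, 273]);


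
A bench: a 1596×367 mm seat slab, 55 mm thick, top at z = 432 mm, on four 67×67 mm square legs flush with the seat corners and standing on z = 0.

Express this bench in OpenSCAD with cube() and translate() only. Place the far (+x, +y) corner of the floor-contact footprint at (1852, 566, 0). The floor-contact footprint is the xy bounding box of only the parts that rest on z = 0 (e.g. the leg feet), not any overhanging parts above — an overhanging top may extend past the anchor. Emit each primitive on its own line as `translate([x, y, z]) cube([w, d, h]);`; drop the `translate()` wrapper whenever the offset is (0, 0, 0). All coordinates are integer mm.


translate([256, 199, 377]) cube([1596, 367, 55]);
translate([256, 199, 0]) cube([67, 67, 377]);
translate([256, 499, 0]) cube([67, 67, 377]);
translate([1785, 199, 0]) cube([67, 67, 377]);
translate([1785, 499, 0]) cube([67, 67, 377]);


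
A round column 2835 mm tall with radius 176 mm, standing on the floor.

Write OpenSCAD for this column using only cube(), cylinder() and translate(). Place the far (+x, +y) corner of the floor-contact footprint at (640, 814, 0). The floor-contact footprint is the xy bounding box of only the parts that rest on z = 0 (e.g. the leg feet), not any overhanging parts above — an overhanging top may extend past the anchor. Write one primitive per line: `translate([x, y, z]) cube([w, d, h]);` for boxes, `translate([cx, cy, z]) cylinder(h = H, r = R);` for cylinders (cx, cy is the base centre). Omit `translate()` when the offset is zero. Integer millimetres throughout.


translate([464, 638, 0]) cylinder(h = 2835, r = 176);


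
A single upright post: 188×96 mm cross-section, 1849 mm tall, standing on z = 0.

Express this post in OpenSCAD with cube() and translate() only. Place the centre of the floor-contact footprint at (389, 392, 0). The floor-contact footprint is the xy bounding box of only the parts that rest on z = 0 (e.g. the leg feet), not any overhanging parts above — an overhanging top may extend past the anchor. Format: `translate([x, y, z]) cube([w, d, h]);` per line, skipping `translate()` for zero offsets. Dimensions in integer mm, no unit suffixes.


translate([295, 344, 0]) cube([188, 96, 1849]);


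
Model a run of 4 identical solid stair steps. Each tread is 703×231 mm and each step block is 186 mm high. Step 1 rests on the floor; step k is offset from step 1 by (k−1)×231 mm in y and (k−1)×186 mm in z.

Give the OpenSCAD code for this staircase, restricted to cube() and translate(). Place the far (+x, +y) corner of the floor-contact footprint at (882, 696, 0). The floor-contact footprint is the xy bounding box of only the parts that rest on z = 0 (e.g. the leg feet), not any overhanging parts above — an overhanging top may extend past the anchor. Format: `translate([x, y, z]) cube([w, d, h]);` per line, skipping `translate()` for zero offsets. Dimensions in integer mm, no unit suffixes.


translate([179, 465, 0]) cube([703, 231, 186]);
translate([179, 696, 186]) cube([703, 231, 186]);
translate([179, 927, 372]) cube([703, 231, 186]);
translate([179, 1158, 558]) cube([703, 231, 186]);


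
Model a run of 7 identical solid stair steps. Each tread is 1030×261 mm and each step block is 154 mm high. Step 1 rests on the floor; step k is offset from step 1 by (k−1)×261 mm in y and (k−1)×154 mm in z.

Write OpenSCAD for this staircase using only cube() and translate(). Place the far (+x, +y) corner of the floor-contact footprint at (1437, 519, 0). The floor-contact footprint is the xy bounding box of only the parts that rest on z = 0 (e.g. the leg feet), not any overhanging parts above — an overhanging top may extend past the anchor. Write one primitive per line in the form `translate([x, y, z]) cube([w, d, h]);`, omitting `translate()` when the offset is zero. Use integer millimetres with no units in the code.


translate([407, 258, 0]) cube([1030, 261, 154]);
translate([407, 519, 154]) cube([1030, 261, 154]);
translate([407, 780, 308]) cube([1030, 261, 154]);
translate([407, 1041, 462]) cube([1030, 261, 154]);
translate([407, 1302, 616]) cube([1030, 261, 154]);
translate([407, 1563, 770]) cube([1030, 261, 154]);
translate([407, 1824, 924]) cube([1030, 261, 154]);


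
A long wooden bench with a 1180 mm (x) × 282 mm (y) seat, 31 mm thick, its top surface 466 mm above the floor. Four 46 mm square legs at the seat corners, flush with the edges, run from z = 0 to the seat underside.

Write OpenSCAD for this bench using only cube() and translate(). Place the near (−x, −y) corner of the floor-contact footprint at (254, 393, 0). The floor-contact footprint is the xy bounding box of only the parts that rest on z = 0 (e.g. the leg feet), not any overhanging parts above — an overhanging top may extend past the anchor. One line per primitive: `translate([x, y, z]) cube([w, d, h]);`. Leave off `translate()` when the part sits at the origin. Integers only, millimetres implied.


// leg_h = 466 − 31 = 435
translate([254, 393, 435]) cube([1180, 282, 31]);
translate([254, 393, 0]) cube([46, 46, 435]);
translate([254, 629, 0]) cube([46, 46, 435]);
translate([1388, 393, 0]) cube([46, 46, 435]);
translate([1388, 629, 0]) cube([46, 46, 435]);


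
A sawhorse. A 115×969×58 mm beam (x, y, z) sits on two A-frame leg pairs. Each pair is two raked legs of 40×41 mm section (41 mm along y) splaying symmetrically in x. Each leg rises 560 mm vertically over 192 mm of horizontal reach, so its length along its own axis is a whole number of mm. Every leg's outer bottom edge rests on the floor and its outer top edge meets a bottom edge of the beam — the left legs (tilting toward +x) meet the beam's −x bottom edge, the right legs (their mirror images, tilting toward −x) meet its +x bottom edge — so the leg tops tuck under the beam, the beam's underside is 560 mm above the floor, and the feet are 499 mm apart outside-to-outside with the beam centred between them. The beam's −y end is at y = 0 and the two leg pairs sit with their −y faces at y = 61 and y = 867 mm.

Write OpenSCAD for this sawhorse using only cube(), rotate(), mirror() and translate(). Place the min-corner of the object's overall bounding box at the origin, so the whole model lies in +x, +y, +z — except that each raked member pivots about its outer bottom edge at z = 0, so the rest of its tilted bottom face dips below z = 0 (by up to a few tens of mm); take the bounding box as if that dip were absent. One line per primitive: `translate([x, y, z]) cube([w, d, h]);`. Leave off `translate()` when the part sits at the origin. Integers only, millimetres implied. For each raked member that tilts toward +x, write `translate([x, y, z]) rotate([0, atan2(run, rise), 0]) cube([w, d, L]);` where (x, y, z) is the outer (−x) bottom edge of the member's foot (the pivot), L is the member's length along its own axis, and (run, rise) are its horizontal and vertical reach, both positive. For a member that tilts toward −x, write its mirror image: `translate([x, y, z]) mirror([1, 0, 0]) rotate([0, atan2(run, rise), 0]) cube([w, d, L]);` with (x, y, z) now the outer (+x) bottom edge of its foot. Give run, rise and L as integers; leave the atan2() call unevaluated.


// leg length = √(192² + 560²) = 592
// right-leg outer foot x = 2·192 + 115 = 499
// beam min-corner = (192, 0, 560)
translate([192, 0, 560]) cube([115, 969, 58]);
translate([0, 61, 0]) rotate([0, atan2(192, 560), 0]) cube([40, 41, 592]);
translate([499, 61, 0]) mirror([1, 0, 0]) rotate([0, atan2(192, 560), 0]) cube([40, 41, 592]);
translate([0, 867, 0]) rotate([0, atan2(192, 560), 0]) cube([40, 41, 592]);
translate([499, 867, 0]) mirror([1, 0, 0]) rotate([0, atan2(192, 560), 0]) cube([40, 41, 592]);


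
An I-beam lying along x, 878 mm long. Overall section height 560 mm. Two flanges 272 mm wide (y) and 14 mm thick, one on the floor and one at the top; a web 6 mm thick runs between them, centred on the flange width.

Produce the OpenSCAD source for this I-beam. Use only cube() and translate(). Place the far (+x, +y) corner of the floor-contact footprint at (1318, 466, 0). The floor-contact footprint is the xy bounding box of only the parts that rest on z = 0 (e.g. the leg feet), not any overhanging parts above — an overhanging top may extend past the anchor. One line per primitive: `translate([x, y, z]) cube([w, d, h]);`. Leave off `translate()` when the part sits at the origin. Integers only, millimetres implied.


translate([440, 194, 0]) cube([878, 272, 14]);
translate([440, 327, 14]) cube([878, 6, 532]);
translate([440, 194, 546]) cube([878, 272, 14]);


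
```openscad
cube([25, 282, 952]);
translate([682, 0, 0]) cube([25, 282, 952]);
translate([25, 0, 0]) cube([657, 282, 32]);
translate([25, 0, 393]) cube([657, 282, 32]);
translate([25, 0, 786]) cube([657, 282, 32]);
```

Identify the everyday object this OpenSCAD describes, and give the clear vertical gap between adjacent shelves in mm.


A bookshelf. The clear shelf gap is 361 mm.

Two tall side panels with 3 horizontal boards between them — a bookshelf. The first two shelf undersides are at z = 0 and z = 393; with shelf thickness 32, the clear gap is 393 − 0 − 32 = 361 mm.


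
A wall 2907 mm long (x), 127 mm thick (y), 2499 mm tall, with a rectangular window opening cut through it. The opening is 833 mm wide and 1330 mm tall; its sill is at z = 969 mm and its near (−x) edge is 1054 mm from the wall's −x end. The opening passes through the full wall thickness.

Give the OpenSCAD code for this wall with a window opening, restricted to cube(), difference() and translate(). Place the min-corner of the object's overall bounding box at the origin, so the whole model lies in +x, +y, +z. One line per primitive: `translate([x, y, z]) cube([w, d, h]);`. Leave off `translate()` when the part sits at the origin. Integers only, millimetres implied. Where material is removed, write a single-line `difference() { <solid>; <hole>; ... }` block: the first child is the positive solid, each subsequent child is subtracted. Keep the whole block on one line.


difference() { cube([2907, 127, 2499]); translate([1054, 0, 969]) cube([833, 127, 1330]); }


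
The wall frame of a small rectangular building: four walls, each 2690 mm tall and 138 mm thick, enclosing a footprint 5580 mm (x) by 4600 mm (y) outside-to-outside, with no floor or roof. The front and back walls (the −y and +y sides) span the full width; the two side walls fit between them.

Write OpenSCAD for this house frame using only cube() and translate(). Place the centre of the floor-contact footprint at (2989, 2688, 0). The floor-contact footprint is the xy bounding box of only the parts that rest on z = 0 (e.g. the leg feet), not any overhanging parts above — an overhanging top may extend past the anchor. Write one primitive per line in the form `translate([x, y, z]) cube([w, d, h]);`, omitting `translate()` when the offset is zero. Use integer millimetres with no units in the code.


translate([199, 388, 0]) cube([5580, 138, 2690]);
translate([199, 4850, 0]) cube([5580, 138, 2690]);
translate([199, 526, 0]) cube([138, 4324, 2690]);
translate([5641, 526, 0]) cube([138, 4324, 2690]);


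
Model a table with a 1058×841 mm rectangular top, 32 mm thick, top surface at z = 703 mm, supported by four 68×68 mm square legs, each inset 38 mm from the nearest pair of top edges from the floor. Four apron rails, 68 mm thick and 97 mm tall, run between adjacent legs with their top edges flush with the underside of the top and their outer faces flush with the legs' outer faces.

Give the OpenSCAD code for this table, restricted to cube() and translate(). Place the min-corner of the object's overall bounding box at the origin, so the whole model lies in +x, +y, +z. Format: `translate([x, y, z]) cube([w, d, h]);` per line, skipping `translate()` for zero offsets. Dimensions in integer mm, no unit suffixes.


translate([0, 0, 671]) cube([1058, 841, 32]);
translate([38, 38, 0]) cube([68, 68, 671]);
translate([952, 38, 0]) cube([68, 68, 671]);
translate([38, 735, 0]) cube([68, 68, 671]);
translate([952, 735, 0]) cube([68, 68, 671]);
translate([106, 38, 574]) cube([846, 68, 97]);
translate([106, 735, 574]) cube([846, 68, 97]);
translate([38, 106, 574]) cube([68, 629, 97]);
translate([952, 106, 574]) cube([68, 629, 97]);


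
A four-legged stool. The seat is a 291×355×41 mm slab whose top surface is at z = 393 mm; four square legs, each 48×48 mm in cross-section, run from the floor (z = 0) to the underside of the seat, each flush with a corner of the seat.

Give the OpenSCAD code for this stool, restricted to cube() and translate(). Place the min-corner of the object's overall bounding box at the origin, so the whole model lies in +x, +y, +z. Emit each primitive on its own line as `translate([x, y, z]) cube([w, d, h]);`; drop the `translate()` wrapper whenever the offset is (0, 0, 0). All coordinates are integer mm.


translate([0, 0, 352]) cube([291, 355, 41]);
cube([48, 48, 352]);
translate([243, 0, 0]) cube([48, 48, 352]);
translate([0, 307, 0]) cube([48, 48, 352]);
translate([243, 307, 0]) cube([48, 48, 352]);


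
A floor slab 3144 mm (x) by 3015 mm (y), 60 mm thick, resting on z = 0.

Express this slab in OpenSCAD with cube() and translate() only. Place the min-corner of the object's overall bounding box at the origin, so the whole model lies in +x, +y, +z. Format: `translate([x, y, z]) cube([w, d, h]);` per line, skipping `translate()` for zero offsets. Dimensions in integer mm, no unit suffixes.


cube([3144, 3015, 60]);


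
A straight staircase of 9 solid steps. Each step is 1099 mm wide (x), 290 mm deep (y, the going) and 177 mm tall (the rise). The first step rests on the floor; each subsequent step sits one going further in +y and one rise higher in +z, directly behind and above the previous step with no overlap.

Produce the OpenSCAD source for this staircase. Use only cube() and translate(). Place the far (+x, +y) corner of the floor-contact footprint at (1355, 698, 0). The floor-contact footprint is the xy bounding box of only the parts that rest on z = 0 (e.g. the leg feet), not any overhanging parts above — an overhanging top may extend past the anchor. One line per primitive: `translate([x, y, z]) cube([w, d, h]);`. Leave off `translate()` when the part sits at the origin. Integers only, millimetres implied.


translate([256, 408, 0]) cube([1099, 290, 177]);
translate([256, 698, 177]) cube([1099, 290, 177]);
translate([256, 988, 354]) cube([1099, 290, 177]);
translate([256, 1278, 531]) cube([1099, 290, 177]);
translate([256, 1568, 708]) cube([1099, 290, 177]);
translate([256, 1858, 885]) cube([1099, 290, 177]);
translate([256, 2148, 1062]) cube([1099, 290, 177]);
translate([256, 2438, 1239]) cube([1099, 290, 177]);
translate([256, 2728, 1416]) cube([1099, 290, 177]);


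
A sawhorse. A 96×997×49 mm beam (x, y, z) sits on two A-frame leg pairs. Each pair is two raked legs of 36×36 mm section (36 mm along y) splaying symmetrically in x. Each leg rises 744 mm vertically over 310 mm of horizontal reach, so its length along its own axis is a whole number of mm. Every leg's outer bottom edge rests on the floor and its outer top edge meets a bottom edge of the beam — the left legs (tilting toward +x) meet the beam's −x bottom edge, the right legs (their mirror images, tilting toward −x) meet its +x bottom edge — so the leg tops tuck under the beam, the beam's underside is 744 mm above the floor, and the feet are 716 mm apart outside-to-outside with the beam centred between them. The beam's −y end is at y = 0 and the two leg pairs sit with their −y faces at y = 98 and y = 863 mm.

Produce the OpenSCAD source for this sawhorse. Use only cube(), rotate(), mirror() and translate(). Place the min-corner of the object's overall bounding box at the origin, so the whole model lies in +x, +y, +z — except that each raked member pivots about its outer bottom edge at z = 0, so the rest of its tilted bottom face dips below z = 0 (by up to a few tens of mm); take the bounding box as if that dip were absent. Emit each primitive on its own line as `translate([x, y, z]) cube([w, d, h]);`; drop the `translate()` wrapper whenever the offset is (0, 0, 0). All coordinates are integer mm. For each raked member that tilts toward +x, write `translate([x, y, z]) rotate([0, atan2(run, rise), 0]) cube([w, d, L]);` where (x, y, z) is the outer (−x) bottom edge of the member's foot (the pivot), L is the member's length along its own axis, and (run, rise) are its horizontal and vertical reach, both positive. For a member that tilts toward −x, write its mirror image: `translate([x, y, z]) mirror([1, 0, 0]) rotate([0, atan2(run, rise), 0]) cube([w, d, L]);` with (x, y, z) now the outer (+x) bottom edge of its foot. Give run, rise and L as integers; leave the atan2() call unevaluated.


translate([310, 0, 744]) cube([96, 997, 49]);
translate([0, 98, 0]) rotate([0, atan2(310, 744), 0]) cube([36, 36, 806]);
translate([716, 98, 0]) mirror([1, 0, 0]) rotate([0, atan2(310, 744), 0]) cube([36, 36, 806]);
translate([0, 863, 0]) rotate([0, atan2(310, 744), 0]) cube([36, 36, 806]);
translate([716, 863, 0]) mirror([1, 0, 0]) rotate([0, atan2(310, 744), 0]) cube([36, 36, 806]);


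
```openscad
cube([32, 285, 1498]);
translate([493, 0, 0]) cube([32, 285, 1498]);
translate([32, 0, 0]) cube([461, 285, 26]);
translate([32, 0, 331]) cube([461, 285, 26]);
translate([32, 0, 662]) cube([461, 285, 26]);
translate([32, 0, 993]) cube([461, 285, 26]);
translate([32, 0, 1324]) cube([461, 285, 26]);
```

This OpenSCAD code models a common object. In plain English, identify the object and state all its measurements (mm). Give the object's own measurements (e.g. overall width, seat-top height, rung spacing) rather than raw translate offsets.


An open bookshelf. Two side panels, each 32 mm thick, 285 mm deep and 1498 mm tall, stand 525 mm apart (outside-to-outside). Between them sit 5 shelves, each 26 mm thick and 285 mm deep, spanning the full gap between the sides. The bottom shelf rests on the floor (its underside at z = 0) and the clear gap between one shelf's top and the next shelf's underside is 305 mm.


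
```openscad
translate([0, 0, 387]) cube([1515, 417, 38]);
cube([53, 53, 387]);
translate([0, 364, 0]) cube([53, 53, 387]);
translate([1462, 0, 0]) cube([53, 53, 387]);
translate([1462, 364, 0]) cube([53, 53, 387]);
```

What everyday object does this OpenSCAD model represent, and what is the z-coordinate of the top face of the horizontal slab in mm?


A bench. The seat-top height is 425 mm.

A long slab on four corner posts — a bench. The slab sits at z = 387 with thickness 38, so the top is 387 + 38 = 425 mm.


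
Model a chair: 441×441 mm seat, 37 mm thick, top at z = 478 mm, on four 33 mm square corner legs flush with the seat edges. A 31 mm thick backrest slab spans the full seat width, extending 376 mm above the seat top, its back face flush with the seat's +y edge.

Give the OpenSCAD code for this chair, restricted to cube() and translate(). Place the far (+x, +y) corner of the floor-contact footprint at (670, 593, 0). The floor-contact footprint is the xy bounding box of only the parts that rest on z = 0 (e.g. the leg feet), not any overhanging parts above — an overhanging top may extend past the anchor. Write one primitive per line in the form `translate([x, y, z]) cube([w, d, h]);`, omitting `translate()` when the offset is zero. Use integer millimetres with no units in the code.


// leg_h = 478 - 37 = 441
translate([229, 152, 441]) cube([441, 441, 37]);
translate([229, 152, 0]) cube([33, 33, 441]);
translate([637, 152, 0]) cube([33, 33, 441]);
translate([229, 560, 0]) cube([33, 33, 441]);
translate([637, 560, 0]) cube([33, 33, 441]);
translate([229, 562, 478]) cube([441, 31, 376]);


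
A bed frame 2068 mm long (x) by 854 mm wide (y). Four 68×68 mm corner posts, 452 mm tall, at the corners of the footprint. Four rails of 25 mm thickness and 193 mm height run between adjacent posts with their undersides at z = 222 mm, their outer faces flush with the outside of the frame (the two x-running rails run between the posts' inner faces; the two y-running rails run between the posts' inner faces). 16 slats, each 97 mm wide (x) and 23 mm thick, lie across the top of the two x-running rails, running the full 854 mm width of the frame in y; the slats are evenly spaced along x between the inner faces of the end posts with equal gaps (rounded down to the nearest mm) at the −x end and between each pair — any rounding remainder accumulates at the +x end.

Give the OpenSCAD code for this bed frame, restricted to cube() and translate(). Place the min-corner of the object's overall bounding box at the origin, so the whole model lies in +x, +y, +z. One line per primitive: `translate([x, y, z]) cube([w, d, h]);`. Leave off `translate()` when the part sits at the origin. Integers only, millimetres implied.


cube([68, 68, 452]);
translate([0, 786, 0]) cube([68, 68, 452]);
translate([2000, 0, 0]) cube([68, 68, 452]);
translate([2000, 786, 0]) cube([68, 68, 452]);
translate([68, 0, 222]) cube([1932, 25, 193]);
translate([68, 829, 222]) cube([1932, 25, 193]);
translate([0, 68, 222]) cube([25, 718, 193]);
translate([2043, 68, 222]) cube([25, 718, 193]);
translate([90, 0, 415]) cube([97, 854, 23]);
translate([209, 0, 415]) cube([97, 854, 23]);
translate([328, 0, 415]) cube([97, 854, 23]);
translate([447, 0, 415]) cube([97, 854, 23]);
translate([566, 0, 415]) cube([97, 854, 23]);
translate([685, 0, 415]) cube([97, 854, 23]);
translate([804, 0, 415]) cube([97, 854, 23]);
translate([923, 0, 415]) cube([97, 854, 23]);
translate([1042, 0, 415]) cube([97, 854, 23]);
translate([1161, 0, 415]) cube([97, 854, 23]);
translate([1280, 0, 415]) cube([97, 854, 23]);
translate([1399, 0, 415]) cube([97, 854, 23]);
translate([1518, 0, 415]) cube([97, 854, 23]);
translate([1637, 0, 415]) cube([97, 854, 23]);
translate([1756, 0, 415]) cube([97, 854, 23]);
translate([1875, 0, 415]) cube([97, 854, 23]);


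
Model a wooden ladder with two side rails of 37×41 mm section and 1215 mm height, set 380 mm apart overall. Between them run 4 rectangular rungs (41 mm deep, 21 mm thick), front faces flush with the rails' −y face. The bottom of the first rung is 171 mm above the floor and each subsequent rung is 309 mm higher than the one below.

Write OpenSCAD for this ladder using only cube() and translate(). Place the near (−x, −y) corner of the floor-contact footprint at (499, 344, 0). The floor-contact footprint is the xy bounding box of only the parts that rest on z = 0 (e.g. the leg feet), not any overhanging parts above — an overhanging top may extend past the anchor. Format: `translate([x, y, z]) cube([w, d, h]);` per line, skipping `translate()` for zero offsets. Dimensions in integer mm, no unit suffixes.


translate([499, 344, 0]) cube([37, 41, 1215]);
translate([842, 344, 0]) cube([37, 41, 1215]);
translate([536, 344, 171]) cube([306, 41, 21]);
translate([536, 344, 480]) cube([306, 41, 21]);
translate([536, 344, 789]) cube([306, 41, 21]);
translate([536, 344, 1098]) cube([306, 41, 21]);


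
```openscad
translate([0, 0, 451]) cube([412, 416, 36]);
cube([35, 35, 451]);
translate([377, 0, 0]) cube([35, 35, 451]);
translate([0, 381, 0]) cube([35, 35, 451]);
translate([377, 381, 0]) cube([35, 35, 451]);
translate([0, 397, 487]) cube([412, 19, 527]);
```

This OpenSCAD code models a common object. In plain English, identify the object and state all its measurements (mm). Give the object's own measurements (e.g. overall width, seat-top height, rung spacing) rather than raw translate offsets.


A chair. The seat is a 412×416×36 mm slab with its top at z = 487 mm, on four 35×35 mm corner legs (flush with the seat edges, standing on z = 0). A flat backrest 19 mm thick, 527 mm tall, spans the full seat width and rises from the seat top along its +y edge, rear face flush with the rear of the seat.


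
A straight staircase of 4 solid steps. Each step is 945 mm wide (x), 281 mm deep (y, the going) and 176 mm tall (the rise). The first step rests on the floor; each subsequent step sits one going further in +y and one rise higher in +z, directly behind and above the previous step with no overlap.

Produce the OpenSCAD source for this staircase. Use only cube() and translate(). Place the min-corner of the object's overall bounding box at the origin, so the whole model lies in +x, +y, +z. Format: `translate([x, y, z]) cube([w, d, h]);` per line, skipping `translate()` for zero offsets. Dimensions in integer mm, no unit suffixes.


cube([945, 281, 176]);
translate([0, 281, 176]) cube([945, 281, 176]);
translate([0, 562, 352]) cube([945, 281, 176]);
translate([0, 843, 528]) cube([945, 281, 176]);
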